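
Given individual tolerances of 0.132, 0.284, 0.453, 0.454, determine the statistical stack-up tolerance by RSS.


RSS = sqrt(0.132^2 + 0.284^2 + 0.453^2 + 0.454^2)
= sqrt(0.509405)
= 0.7137

0.7137


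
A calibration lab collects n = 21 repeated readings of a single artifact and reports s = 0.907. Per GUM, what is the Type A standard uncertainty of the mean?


u_A = s / sqrt(n)
u_A = 0.907 / sqrt(21)
u_A = 0.907 / 4.5825757
u_A = 0.1979

0.1979


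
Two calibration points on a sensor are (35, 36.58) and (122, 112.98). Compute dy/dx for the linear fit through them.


slope = (y2 - y1) / (x2 - x1)
= (112.98 - 36.58) / (122 - 35)
= 76.4000 / 87
= 0.8782

0.8782


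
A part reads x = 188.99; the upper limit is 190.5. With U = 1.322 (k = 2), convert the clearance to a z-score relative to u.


u = U / k = 1.322 / 2 = 0.661
margin = |USL - x| = |190.5 - 188.99| = 1.51
z = margin / u = 1.51 / 0.661
z = 2.2844

2.2844


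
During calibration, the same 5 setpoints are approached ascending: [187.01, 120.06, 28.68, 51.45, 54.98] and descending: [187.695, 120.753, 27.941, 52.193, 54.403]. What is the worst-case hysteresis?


|187.01 - 187.695| = 0.6850
|120.06 - 120.753| = 0.6930
|28.68 - 27.941| = 0.7390
|51.45 - 52.193| = 0.7430
|54.98 - 54.403| = 0.5770
hysteresis = max(diffs) = 0.7430

0.7430


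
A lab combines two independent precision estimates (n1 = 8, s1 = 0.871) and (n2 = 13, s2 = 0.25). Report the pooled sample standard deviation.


s_p = sqrt(((n1-1)*s1^2 + (n2-1)*s2^2) / (n1+n2-2))
numerator = (8-1)*0.871^2 + (13-1)*0.25^2 = 5.310487 + 0.75 = 6.060487
denominator = 8 + 13 - 2 = 19
s_p^2 = 6.060487 / 19 = 0.318973
s_p = sqrt(0.318973) = 0.5648

0.5648


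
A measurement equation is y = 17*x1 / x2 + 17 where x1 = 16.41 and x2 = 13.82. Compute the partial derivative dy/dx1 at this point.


y = 17*x1 / x2 + 17
dy/dx1 = 17/x2
Evaluate at x2 = 13.82: c1 = 17 / 13.82
c1 = 1.2301

1.2301


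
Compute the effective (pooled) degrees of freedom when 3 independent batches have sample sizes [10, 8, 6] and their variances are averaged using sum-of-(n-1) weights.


nu = sum_i (n_i - 1)
nu = ((10 - 1) + (8 - 1) + (6 - 1))
nu = 9 + 7 + 5
nu = 21

21


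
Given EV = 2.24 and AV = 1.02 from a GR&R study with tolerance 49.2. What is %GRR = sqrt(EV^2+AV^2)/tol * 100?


GRR = sqrt(EV^2 + AV^2) = sqrt(2.24^2 + 1.02^2) = 2.4613005
%GRR = GRR / tol * 100 = 2.4613005 / 49.2 * 100
%GRR = 5.0026

5.0026


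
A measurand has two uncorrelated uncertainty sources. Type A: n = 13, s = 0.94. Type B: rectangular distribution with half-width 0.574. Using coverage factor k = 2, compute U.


u_A = s / sqrt(n) = 0.94 / sqrt(13) = 0.26070909
u_B = half_width / sqrt(3) = 0.574 / sqrt(3) = 0.33139905
uc = sqrt(u_A^2 + u_B^2) = sqrt(0.26070909^2 + 0.33139905^2) = 0.42165692
U = k * uc = 2 * 0.42165692
U = 0.8433

0.8433


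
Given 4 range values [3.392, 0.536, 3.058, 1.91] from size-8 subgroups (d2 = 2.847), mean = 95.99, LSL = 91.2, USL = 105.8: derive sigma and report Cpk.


R_bar = (3.392 + 0.536 + 3.058 + 1.91) / 4 = 2.224
sigma = R_bar / d2 = 2.224 / 2.847 = 0.78117316
Cp = (USL - LSL)/(6*sigma) = (105.8 - 91.2)/(6*0.78117316) = 3.1150
Cpu = (105.8 - 95.99)/(3*0.78117316) = 4.1860
Cpl = (95.99 - 91.2)/(3*0.78117316) = 2.0439
Cpk = min(Cpu, Cpl) = 2.0439

2.0439


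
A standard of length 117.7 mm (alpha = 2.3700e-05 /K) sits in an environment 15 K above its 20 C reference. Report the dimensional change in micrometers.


dL = L * alpha * dT
= 117.7 * 2.3700e-05 * 15
= 0.0418424 mm
dL_um = 0.0418424 * 1000 = 41.8424 um

41.8424


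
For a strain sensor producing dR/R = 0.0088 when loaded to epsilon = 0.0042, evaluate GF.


GF = (dR/R) / epsilon
= 0.0088 / 0.0042
= 2.0952

2.0952


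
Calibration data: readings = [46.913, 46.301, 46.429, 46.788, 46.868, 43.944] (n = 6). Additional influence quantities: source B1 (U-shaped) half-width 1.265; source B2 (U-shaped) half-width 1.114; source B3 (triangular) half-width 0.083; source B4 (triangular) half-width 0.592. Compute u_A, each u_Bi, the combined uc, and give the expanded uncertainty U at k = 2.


mean = (46.913 + 46.301 + 46.429 + 46.788 + 46.868 + 43.944) / 6 = 46.20716667
s = sqrt(sum((x - mean)^2)/(n-1)) = 1.135976
u_A = s / sqrt(n) = 1.135976 / sqrt(6) = 0.46376026
u_B1 = 1.265 / sqrt(2) = 0.89449008
u_B2 = 1.114 / sqrt(2) = 0.78771695
u_B3 = 0.083 / sqrt(6) = 0.033884608
u_B4 = 0.592 / sqrt(6) = 0.24168299
uc = sqrt(0.46376026^2 + 0.89449008^2 + 0.78771695^2 + 0.033884608^2 + 0.24168299^2) = 1.3020149
U = k * uc = 2 * 1.3020149
U = 2.6040

2.6040


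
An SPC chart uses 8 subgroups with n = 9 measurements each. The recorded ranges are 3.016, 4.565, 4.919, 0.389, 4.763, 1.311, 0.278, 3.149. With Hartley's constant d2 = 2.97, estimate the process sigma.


R_bar = (3.016 + 4.565 + 4.919 + 0.389 + 4.763 + 1.311 + 0.278 + 3.149) / 8
R_bar = 22.39 / 8 = 2.79875
sigma_hat = R_bar / d2 = 2.79875 / 2.97 = 0.9423

0.9423


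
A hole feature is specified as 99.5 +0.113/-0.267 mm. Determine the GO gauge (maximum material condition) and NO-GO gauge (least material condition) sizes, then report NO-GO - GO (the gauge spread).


GO = nominal - lower_tol (smallest hole = maximum material condition)
GO = 99.5 - 0.267 = 99.233
NO-GO = nominal + upper_tol (largest hole = least material condition)
NO-GO = 99.5 + 0.113 = 99.613
spread = NO-GO - GO = 99.613 - 99.233 = 0.3800

0.3800


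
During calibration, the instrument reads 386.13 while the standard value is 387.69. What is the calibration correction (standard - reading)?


Correction = standard - reading
= 387.69 - 386.13
= 1.5600

1.5600


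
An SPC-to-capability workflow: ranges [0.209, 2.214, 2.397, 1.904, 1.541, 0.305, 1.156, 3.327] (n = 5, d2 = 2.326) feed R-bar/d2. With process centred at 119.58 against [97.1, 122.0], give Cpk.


R_bar = (0.209 + 2.214 + 2.397 + 1.904 + 1.541 + 0.305 + 1.156 + 3.327) / 8 = 1.631625
sigma = R_bar / d2 = 1.631625 / 2.326 = 0.70147248
Cp = (USL - LSL)/(6*sigma) = (122.0 - 97.1)/(6*0.70147248) = 5.9161
Cpu = (122.0 - 119.58)/(3*0.70147248) = 1.1500
Cpl = (119.58 - 97.1)/(3*0.70147248) = 10.6823
Cpk = min(Cpu, Cpl) = 1.1500

1.1500


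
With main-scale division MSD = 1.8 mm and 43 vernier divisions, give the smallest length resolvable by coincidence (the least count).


LC = MSD / n_div
= 1.8 / 43
= 0.0419

0.0419


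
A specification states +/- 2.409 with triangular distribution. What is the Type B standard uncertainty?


u_B = half_width / sqrt(6)
u_B = 2.409 / 2.4494897
u_B = 0.9835

0.9835


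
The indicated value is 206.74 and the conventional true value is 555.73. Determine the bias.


Systematic error = measured - true
= 206.74 - 555.73
= -348.9900

-348.9900


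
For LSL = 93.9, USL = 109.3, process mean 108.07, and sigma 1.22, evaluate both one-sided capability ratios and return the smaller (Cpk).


Cpu = (USL - mean) / (3*sigma) = (109.3 - 108.07) / (3*1.22) = 0.3361
Cpl = (mean - LSL) / (3*sigma) = (108.07 - 93.9) / (3*1.22) = 3.8716
Cpk = min(Cpu, Cpl) = 0.3361

0.3361


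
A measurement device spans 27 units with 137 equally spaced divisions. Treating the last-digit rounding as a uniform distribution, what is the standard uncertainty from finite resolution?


resolution = range / divisions
resolution = 27 / 137 = 0.19708029
u_res = resolution / (2*sqrt(3))
u_res = 0.19708029 / 3.4641016
u_res = 0.0569

0.0569


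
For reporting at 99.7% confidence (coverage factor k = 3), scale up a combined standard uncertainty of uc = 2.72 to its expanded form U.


U = k * uc
U = 3 * 2.72
U = 8.1600

8.1600


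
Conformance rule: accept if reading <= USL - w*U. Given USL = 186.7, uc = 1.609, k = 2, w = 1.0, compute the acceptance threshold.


U = k * uc = 2 * 1.609 = 3.218
guard band g = w * U = 1.0 * 3.218 = 3.218
AL = USL - g = 186.7 - 3.218
AL = 183.4820

183.4820


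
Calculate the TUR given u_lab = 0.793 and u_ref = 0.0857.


TUR = u_lab / u_ref
= 0.793 / 0.0857
= 9.2532

9.2532


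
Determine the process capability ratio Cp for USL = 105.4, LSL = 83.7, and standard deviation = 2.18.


Cp = (USL - LSL) / (6 * sigma)
= (105.4 - 83.7) / (6 * 2.18)
= 21.7000 / 13.0800
= 1.6590

1.6590


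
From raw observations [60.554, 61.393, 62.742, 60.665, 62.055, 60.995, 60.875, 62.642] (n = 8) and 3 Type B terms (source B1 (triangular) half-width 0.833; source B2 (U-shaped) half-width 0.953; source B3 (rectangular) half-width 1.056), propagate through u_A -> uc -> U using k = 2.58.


mean = (60.554 + 61.393 + 62.742 + 60.665 + 62.055 + 60.995 + 60.875 + 62.642) / 8 = 61.490125
s = sqrt(sum((x - mean)^2)/(n-1)) = 0.87857131
u_A = s / sqrt(n) = 0.87857131 / sqrt(8) = 0.31062187
u_B1 = 0.833 / sqrt(6) = 0.34007083
u_B2 = 0.953 / sqrt(2) = 0.67387276
u_B3 = 1.056 / sqrt(3) = 0.60968188
uc = sqrt(0.31062187^2 + 0.34007083^2 + 0.67387276^2 + 0.60968188^2) = 1.0187986
U = k * uc = 2.58 * 1.0187986
U = 2.6285

2.6285


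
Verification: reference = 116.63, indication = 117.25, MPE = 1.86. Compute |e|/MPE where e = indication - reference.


e = indication - reference = 117.25 - 116.63 = 0.6200
|e| = 0.6200
ratio = |e| / MPE = 0.6200 / 1.86
ratio = 0.3333

0.3333


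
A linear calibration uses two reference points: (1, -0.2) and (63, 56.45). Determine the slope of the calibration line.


slope = (y2 - y1) / (x2 - x1)
= (56.45 - -0.2) / (63 - 1)
= 56.6500 / 62
= 0.9137

0.9137


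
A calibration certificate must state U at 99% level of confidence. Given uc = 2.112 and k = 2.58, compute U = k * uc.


U = k * uc
U = 2.58 * 2.112
U = 5.4490

5.4490


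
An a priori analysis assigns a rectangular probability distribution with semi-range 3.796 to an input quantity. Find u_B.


u_B = half_width / sqrt(3)
u_B = 3.796 / 1.7320508
u_B = 2.1916

2.1916


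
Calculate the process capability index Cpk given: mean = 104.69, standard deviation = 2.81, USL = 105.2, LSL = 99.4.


Cpu = (USL - mean) / (3*sigma) = (105.2 - 104.69) / (3*2.81) = 0.0605
Cpl = (mean - LSL) / (3*sigma) = (104.69 - 99.4) / (3*2.81) = 0.6275
Cpk = min(Cpu, Cpl) = 0.0605

0.0605


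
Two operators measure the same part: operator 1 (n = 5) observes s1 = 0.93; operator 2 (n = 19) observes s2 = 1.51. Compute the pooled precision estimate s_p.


s_p = sqrt(((n1-1)*s1^2 + (n2-1)*s2^2) / (n1+n2-2))
numerator = (5-1)*0.93^2 + (19-1)*1.51^2 = 3.4596 + 41.0418 = 44.5014
denominator = 5 + 19 - 2 = 22
s_p^2 = 44.5014 / 22 = 2.0227909
s_p = sqrt(2.0227909) = 1.4222

1.4222


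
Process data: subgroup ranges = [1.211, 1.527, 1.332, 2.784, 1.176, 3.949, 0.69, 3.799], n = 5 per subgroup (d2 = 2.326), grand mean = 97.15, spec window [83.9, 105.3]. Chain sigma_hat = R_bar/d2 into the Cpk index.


R_bar = (1.211 + 1.527 + 1.332 + 2.784 + 1.176 + 3.949 + 0.69 + 3.799) / 8 = 2.0585
sigma = R_bar / d2 = 2.0585 / 2.326 = 0.8849957
Cp = (USL - LSL)/(6*sigma) = (105.3 - 83.9)/(6*0.8849957) = 4.0302
Cpu = (105.3 - 97.15)/(3*0.8849957) = 3.0697
Cpl = (97.15 - 83.9)/(3*0.8849957) = 4.9906
Cpk = min(Cpu, Cpl) = 3.0697

3.0697


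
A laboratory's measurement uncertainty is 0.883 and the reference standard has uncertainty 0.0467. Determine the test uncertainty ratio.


TUR = u_lab / u_ref
= 0.883 / 0.0467
= 18.9079

18.9079


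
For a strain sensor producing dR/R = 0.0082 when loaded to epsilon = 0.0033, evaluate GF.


GF = (dR/R) / epsilon
= 0.0082 / 0.0033
= 2.4848

2.4848


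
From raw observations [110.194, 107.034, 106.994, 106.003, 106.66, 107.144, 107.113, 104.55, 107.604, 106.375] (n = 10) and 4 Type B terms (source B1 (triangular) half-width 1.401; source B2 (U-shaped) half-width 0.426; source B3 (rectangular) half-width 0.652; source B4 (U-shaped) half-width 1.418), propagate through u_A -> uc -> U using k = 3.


mean = (110.194 + 107.034 + 106.994 + 106.003 + 106.66 + 107.144 + 107.113 + 104.55 + 107.604 + 106.375) / 10 = 106.9671
s = sqrt(sum((x - mean)^2)/(n-1)) = 1.4178645
u_A = s / sqrt(n) = 1.4178645 / sqrt(10) = 0.44836812
u_B1 = 1.401 / sqrt(6) = 0.57195585
u_B2 = 0.426 / sqrt(2) = 0.30122749
u_B3 = 0.652 / sqrt(3) = 0.37643238
u_B4 = 1.418 / sqrt(2) = 1.0026774
uc = sqrt(0.44836812^2 + 0.57195585^2 + 0.30122749^2 + 0.37643238^2 + 1.0026774^2) = 1.3288976
U = k * uc = 3 * 1.3288976
U = 3.9867

3.9867


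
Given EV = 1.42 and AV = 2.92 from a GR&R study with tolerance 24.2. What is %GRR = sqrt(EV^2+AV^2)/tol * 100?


GRR = sqrt(EV^2 + AV^2) = sqrt(1.42^2 + 2.92^2) = 3.2469678
%GRR = GRR / tol * 100 = 3.2469678 / 24.2 * 100
%GRR = 13.4172

13.4172


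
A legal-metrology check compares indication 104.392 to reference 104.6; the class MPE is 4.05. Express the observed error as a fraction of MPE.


e = indication - reference = 104.392 - 104.6 = -0.2080
|e| = 0.2080
ratio = |e| / MPE = 0.2080 / 4.05
ratio = 0.0514

0.0514


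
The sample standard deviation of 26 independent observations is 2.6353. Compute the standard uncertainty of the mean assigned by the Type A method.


u_A = s / sqrt(n)
u_A = 2.6353 / sqrt(26)
u_A = 2.6353 / 5.0990195
u_A = 0.5168

0.5168


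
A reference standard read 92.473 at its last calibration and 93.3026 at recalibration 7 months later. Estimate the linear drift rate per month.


rate = (v2 - v1) / months
= (93.3026 - 92.473) / 7
= 0.8296 / 7
= 0.1185

0.1185


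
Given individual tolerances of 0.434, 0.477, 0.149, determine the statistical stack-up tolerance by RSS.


RSS = sqrt(0.434^2 + 0.477^2 + 0.149^2)
= sqrt(0.438086)
= 0.6619

0.6619


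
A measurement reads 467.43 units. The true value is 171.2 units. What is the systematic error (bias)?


Systematic error = measured - true
= 467.43 - 171.2
= 296.2300

296.2300


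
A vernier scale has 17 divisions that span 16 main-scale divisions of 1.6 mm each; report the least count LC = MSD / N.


LC = MSD / n_div
= 1.6 / 17
= 0.0941

0.0941


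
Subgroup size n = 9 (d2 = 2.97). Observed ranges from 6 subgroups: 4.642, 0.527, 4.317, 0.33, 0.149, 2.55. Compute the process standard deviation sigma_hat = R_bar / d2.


R_bar = (4.642 + 0.527 + 4.317 + 0.33 + 0.149 + 2.55) / 6
R_bar = 12.515 / 6 = 2.0858333
sigma_hat = R_bar / d2 = 2.0858333 / 2.97 = 0.7023

0.7023


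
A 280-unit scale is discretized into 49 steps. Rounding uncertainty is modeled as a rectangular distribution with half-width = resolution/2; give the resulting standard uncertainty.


resolution = range / divisions
resolution = 280 / 49 = 5.7142857
u_res = resolution / (2*sqrt(3))
u_res = 5.7142857 / 3.4641016
u_res = 1.6496

1.6496


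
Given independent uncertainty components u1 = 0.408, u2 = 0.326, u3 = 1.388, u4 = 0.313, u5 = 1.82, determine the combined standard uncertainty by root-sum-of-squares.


uc = sqrt(0.408^2 + 0.326^2 + 1.388^2 + 0.313^2 + 1.82^2)
uc = sqrt(5.609653)
uc = 2.3685

2.3685


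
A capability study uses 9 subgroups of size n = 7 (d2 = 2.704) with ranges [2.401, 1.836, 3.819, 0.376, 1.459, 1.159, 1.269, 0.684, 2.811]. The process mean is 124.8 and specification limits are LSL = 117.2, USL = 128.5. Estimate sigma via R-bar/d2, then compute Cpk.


R_bar = (2.401 + 1.836 + 3.819 + 0.376 + 1.459 + 1.159 + 1.269 + 0.684 + 2.811) / 9 = 1.7571111
sigma = R_bar / d2 = 1.7571111 / 2.704 = 0.64981919
Cp = (USL - LSL)/(6*sigma) = (128.5 - 117.2)/(6*0.64981919) = 2.8982
Cpu = (128.5 - 124.8)/(3*0.64981919) = 1.8980
Cpl = (124.8 - 117.2)/(3*0.64981919) = 3.8985
Cpk = min(Cpu, Cpl) = 1.8980

1.8980


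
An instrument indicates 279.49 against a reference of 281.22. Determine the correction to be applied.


Correction = standard - reading
= 281.22 - 279.49
= 1.7300

1.7300


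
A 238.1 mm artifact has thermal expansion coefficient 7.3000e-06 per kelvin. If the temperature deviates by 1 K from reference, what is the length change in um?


dL = L * alpha * dT
= 238.1 * 7.3000e-06 * 1
= 0.0017381 mm
dL_um = 0.0017381 * 1000 = 1.7381 um

1.7381


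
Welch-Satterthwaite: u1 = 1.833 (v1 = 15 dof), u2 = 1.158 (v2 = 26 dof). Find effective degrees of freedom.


uc = sqrt(u1^2 + u2^2) = sqrt(1.833^2 + 1.158^2) = 2.1681451
v_eff = uc^4 / (u1^4/v1 + u2^4/v2)
= 2.1681451^4 / (1.833^4/15 + 1.158^4/26)
= 22.098021 / 0.82175121
v_eff = 26.8914

26.8914


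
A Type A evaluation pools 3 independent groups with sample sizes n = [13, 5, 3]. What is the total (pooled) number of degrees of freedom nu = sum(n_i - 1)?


nu = sum_i (n_i - 1)
nu = ((13 - 1) + (5 - 1) + (3 - 1))
nu = 12 + 4 + 2
nu = 18

18


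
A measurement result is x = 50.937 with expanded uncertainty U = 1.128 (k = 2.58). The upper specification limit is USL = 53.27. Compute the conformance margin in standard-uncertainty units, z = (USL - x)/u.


u = U / k = 1.128 / 2.58 = 0.4372093
margin = |USL - x| = |53.27 - 50.937| = 2.333
z = margin / u = 2.333 / 0.4372093
z = 5.3361

5.3361


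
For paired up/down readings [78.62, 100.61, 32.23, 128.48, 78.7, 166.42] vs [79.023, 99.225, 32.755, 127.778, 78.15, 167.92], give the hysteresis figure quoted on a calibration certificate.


|78.62 - 79.023| = 0.4030
|100.61 - 99.225| = 1.3850
|32.23 - 32.755| = 0.5250
|128.48 - 127.778| = 0.7020
|78.7 - 78.15| = 0.5500
|166.42 - 167.92| = 1.5000
hysteresis = max(diffs) = 1.5000

1.5000


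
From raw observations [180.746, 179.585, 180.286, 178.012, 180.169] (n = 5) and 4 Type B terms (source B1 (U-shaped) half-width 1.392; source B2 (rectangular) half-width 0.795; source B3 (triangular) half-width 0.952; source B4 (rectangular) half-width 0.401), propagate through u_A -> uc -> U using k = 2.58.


mean = (180.746 + 179.585 + 180.286 + 178.012 + 180.169) / 5 = 179.7596
s = sqrt(sum((x - mean)^2)/(n-1)) = 1.060929
u_A = s / sqrt(n) = 1.060929 / sqrt(5) = 0.47446187
u_B1 = 1.392 / sqrt(2) = 0.98429264
u_B2 = 0.795 / sqrt(3) = 0.45899346
u_B3 = 0.952 / sqrt(6) = 0.38865237
u_B4 = 0.401 / sqrt(3) = 0.23151746
uc = sqrt(0.47446187^2 + 0.98429264^2 + 0.45899346^2 + 0.38865237^2 + 0.23151746^2) = 1.2685709
U = k * uc = 2.58 * 1.2685709
U = 3.2729

3.2729


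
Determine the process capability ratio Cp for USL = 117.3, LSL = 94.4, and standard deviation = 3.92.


Cp = (USL - LSL) / (6 * sigma)
= (117.3 - 94.4) / (6 * 3.92)
= 22.9000 / 23.5200
= 0.9736

0.9736


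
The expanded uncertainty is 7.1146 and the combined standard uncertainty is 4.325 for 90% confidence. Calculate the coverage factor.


k = U / uc
k = 7.1146 / 4.325
k = 1.645

1.645


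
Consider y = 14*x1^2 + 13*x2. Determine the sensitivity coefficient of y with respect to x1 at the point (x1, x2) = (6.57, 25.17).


y = 14*x1^2 + 13*x2
dy/dx1 = 2*14*x1
Evaluate at x1 = 6.57: c1 = 28 * 6.57
c1 = 183.9600

183.9600


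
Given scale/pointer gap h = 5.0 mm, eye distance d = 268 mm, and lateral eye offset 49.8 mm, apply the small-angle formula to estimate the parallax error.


error = h * offset / d
= 5.0 * 49.8 / 268
= 0.9291

0.9291


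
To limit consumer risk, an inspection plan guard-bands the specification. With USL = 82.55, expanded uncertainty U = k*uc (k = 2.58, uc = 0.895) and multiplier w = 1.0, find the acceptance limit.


U = k * uc = 2.58 * 0.895 = 2.3091
guard band g = w * U = 1.0 * 2.3091 = 2.3091
AL = USL - g = 82.55 - 2.3091
AL = 80.2409

80.2409


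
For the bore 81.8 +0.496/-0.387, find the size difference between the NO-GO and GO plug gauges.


GO = nominal - lower_tol (smallest hole = maximum material condition)
GO = 81.8 - 0.387 = 81.413
NO-GO = nominal + upper_tol (largest hole = least material condition)
NO-GO = 81.8 + 0.496 = 82.296
spread = NO-GO - GO = 82.296 - 81.413 = 0.8830

0.8830


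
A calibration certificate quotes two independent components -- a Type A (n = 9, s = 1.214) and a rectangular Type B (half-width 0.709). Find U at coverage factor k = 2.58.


u_A = s / sqrt(n) = 1.214 / sqrt(9) = 0.40466667
u_B = half_width / sqrt(3) = 0.709 / sqrt(3) = 0.40934134
uc = sqrt(u_A^2 + u_B^2) = sqrt(0.40466667^2 + 0.40934134^2) = 0.57560008
U = k * uc = 2.58 * 0.57560008
U = 1.4850

1.4850


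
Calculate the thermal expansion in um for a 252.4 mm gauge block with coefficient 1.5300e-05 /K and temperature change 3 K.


dL = L * alpha * dT
= 252.4 * 1.5300e-05 * 3
= 0.0115852 mm
dL_um = 0.0115852 * 1000 = 11.5852 um

11.5852


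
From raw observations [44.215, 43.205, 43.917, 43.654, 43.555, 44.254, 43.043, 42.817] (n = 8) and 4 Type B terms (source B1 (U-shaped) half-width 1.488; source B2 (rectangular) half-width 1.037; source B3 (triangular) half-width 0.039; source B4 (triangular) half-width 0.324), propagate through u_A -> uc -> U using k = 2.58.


mean = (44.215 + 43.205 + 43.917 + 43.654 + 43.555 + 44.254 + 43.043 + 42.817) / 8 = 43.5825
s = sqrt(sum((x - mean)^2)/(n-1)) = 0.53295457
u_A = s / sqrt(n) = 0.53295457 / sqrt(8) = 0.1884279
u_B1 = 1.488 / sqrt(2) = 1.0521749
u_B2 = 1.037 / sqrt(3) = 0.59871223
u_B3 = 0.039 / sqrt(6) = 0.015921683
u_B4 = 0.324 / sqrt(6) = 0.13227245
uc = sqrt(0.1884279^2 + 1.0521749^2 + 0.59871223^2 + 0.015921683^2 + 0.13227245^2) = 1.2323891
U = k * uc = 2.58 * 1.2323891
U = 3.1796

3.1796


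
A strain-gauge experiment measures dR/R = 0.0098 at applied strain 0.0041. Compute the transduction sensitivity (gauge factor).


GF = (dR/R) / epsilon
= 0.0098 / 0.0041
= 2.3902

2.3902


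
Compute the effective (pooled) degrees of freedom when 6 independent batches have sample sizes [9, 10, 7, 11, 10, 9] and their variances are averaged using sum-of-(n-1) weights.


nu = sum_i (n_i - 1)
nu = ((9 - 1) + (10 - 1) + (7 - 1) + (11 - 1) + (10 - 1) + (9 - 1))
nu = 8 + 9 + 6 + 10 + 9 + 8
nu = 50

50


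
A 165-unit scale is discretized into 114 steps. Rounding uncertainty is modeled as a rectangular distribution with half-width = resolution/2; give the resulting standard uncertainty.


resolution = range / divisions
resolution = 165 / 114 = 1.4473684
u_res = resolution / (2*sqrt(3))
u_res = 1.4473684 / 3.4641016
u_res = 0.4178

0.4178


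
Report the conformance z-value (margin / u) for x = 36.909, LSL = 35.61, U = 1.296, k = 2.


u = U / k = 1.296 / 2 = 0.648
margin = |LSL - x| = |35.61 - 36.909| = 1.299
z = margin / u = 1.299 / 0.648
z = 2.0046

2.0046


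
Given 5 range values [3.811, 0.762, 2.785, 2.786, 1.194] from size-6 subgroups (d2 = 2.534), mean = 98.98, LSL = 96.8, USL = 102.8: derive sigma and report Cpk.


R_bar = (3.811 + 0.762 + 2.785 + 2.786 + 1.194) / 5 = 2.2676
sigma = R_bar / d2 = 2.2676 / 2.534 = 0.89486977
Cp = (USL - LSL)/(6*sigma) = (102.8 - 96.8)/(6*0.89486977) = 1.1175
Cpu = (102.8 - 98.98)/(3*0.89486977) = 1.4229
Cpl = (98.98 - 96.8)/(3*0.89486977) = 0.8120
Cpk = min(Cpu, Cpl) = 0.8120

0.8120


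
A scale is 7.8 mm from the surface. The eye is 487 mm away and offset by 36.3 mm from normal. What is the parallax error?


error = h * offset / d
= 7.8 * 36.3 / 487
= 0.5814

0.5814


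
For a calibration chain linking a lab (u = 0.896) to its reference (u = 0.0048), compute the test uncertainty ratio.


TUR = u_lab / u_ref
= 0.896 / 0.0048
= 186.6667

186.6667


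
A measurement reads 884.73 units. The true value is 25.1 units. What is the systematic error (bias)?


Systematic error = measured - true
= 884.73 - 25.1
= 859.6300

859.6300


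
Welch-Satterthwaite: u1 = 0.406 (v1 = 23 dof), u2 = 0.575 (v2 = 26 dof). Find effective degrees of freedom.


uc = sqrt(u1^2 + u2^2) = sqrt(0.406^2 + 0.575^2) = 0.70388991
v_eff = uc^4 / (u1^4/v1 + u2^4/v2)
= 0.70388991^4 / (0.406^4/23 + 0.575^4/26)
= 0.24548161 / 0.0053856857
v_eff = 45.5804

45.5804


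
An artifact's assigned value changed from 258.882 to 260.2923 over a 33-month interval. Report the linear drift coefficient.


rate = (v2 - v1) / months
= (260.2923 - 258.882) / 33
= 1.4103 / 33
= 0.0427

0.0427


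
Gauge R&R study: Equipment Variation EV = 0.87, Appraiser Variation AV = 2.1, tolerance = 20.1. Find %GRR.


GRR = sqrt(EV^2 + AV^2) = sqrt(0.87^2 + 2.1^2) = 2.2730816
%GRR = GRR / tol * 100 = 2.2730816 / 20.1 * 100
%GRR = 11.3089

11.3089


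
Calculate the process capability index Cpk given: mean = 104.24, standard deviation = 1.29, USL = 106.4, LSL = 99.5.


Cpu = (USL - mean) / (3*sigma) = (106.4 - 104.24) / (3*1.29) = 0.5581
Cpl = (mean - LSL) / (3*sigma) = (104.24 - 99.5) / (3*1.29) = 1.2248
Cpk = min(Cpu, Cpl) = 0.5581

0.5581


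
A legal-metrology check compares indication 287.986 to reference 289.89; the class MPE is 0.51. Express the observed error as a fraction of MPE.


e = indication - reference = 287.986 - 289.89 = -1.9040
|e| = 1.9040
ratio = |e| / MPE = 1.9040 / 0.51
ratio = 3.7333

3.7333


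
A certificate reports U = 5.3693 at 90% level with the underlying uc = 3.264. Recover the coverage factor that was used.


k = U / uc
k = 5.3693 / 3.264
k = 1.645

1.645


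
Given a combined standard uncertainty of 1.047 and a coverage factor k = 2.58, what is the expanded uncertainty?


U = k * uc
U = 2.58 * 1.047
U = 2.7013

2.7013


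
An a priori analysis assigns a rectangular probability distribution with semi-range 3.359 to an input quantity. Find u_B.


u_B = half_width / sqrt(3)
u_B = 3.359 / 1.7320508
u_B = 1.9393

1.9393


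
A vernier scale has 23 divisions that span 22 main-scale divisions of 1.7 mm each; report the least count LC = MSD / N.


LC = MSD / n_div
= 1.7 / 23
= 0.0739

0.0739


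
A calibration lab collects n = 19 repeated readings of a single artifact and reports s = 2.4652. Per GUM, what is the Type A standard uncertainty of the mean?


u_A = s / sqrt(n)
u_A = 2.4652 / sqrt(19)
u_A = 2.4652 / 4.3588989
u_A = 0.5656

0.5656


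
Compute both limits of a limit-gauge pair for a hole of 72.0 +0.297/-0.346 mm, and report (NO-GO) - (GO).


GO = nominal - lower_tol (smallest hole = maximum material condition)
GO = 72.0 - 0.346 = 71.654
NO-GO = nominal + upper_tol (largest hole = least material condition)
NO-GO = 72.0 + 0.297 = 72.297
spread = NO-GO - GO = 72.297 - 71.654 = 0.6430

0.6430


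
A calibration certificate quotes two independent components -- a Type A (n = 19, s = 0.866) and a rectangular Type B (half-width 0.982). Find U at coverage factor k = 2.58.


u_A = s / sqrt(n) = 0.866 / sqrt(19) = 0.19867403
u_B = half_width / sqrt(3) = 0.982 / sqrt(3) = 0.56695796
uc = sqrt(u_A^2 + u_B^2) = sqrt(0.19867403^2 + 0.56695796^2) = 0.6007601
U = k * uc = 2.58 * 0.6007601
U = 1.5500

1.5500


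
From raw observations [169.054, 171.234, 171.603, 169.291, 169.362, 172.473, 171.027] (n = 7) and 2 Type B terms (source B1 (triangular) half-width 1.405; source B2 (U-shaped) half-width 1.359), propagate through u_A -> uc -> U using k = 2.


mean = (169.054 + 171.234 + 171.603 + 169.291 + 169.362 + 172.473 + 171.027) / 7 = 170.5777143
s = sqrt(sum((x - mean)^2)/(n-1)) = 1.3373598
u_A = s / sqrt(n) = 1.3373598 / sqrt(7) = 0.50547449
u_B1 = 1.405 / sqrt(6) = 0.57358885
u_B2 = 1.359 / sqrt(2) = 0.96095812
uc = sqrt(0.50547449^2 + 0.57358885^2 + 0.96095812^2) = 1.2279858
U = k * uc = 2 * 1.2279858
U = 2.4560

2.4560


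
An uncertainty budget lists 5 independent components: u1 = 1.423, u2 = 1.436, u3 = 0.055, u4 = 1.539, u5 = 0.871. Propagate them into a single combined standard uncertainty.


uc = sqrt(1.423^2 + 1.436^2 + 0.055^2 + 1.539^2 + 0.871^2)
uc = sqrt(7.217212)
uc = 2.6865

2.6865


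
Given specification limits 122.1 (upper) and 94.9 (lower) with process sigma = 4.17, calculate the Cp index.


Cp = (USL - LSL) / (6 * sigma)
= (122.1 - 94.9) / (6 * 4.17)
= 27.2000 / 25.0200
= 1.0871

1.0871


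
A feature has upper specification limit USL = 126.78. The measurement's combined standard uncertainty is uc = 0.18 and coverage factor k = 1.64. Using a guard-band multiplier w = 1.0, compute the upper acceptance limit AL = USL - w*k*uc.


U = k * uc = 1.64 * 0.18 = 0.2952
guard band g = w * U = 1.0 * 0.2952 = 0.2952
AL = USL - g = 126.78 - 0.2952
AL = 126.4848

126.4848


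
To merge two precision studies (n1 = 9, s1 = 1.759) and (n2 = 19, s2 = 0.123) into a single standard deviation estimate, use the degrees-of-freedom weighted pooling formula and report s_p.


s_p = sqrt(((n1-1)*s1^2 + (n2-1)*s2^2) / (n1+n2-2))
numerator = (9-1)*1.759^2 + (19-1)*0.123^2 = 24.752648 + 0.272322 = 25.02497
denominator = 9 + 19 - 2 = 26
s_p^2 = 25.02497 / 26 = 0.96249885
s_p = sqrt(0.96249885) = 0.9811

0.9811


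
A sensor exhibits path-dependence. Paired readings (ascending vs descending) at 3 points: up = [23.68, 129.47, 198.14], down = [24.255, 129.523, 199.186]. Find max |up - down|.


|23.68 - 24.255| = 0.5750
|129.47 - 129.523| = 0.0530
|198.14 - 199.186| = 1.0460
hysteresis = max(diffs) = 1.0460

1.0460


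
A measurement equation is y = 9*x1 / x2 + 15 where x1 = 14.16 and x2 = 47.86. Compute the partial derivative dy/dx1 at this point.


y = 9*x1 / x2 + 15
dy/dx1 = 9/x2
Evaluate at x2 = 47.86: c1 = 9 / 47.86
c1 = 0.1880

0.1880


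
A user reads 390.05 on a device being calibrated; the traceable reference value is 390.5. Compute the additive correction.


Correction = standard - reading
= 390.5 - 390.05
= 0.4500

0.4500


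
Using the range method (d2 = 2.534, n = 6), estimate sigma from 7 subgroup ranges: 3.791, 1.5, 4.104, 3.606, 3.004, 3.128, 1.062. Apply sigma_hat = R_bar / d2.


R_bar = (3.791 + 1.5 + 4.104 + 3.606 + 3.004 + 3.128 + 1.062) / 7
R_bar = 20.195 / 7 = 2.885
sigma_hat = R_bar / d2 = 2.885 / 2.534 = 1.1385

1.1385


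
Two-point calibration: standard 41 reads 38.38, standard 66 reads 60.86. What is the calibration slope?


slope = (y2 - y1) / (x2 - x1)
= (60.86 - 38.38) / (66 - 41)
= 22.4800 / 25
= 0.8992

0.8992


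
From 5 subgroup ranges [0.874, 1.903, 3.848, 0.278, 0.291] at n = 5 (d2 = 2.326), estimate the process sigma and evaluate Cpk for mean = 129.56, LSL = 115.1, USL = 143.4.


R_bar = (0.874 + 1.903 + 3.848 + 0.278 + 0.291) / 5 = 1.4388
sigma = R_bar / d2 = 1.4388 / 2.326 = 0.61857266
Cp = (USL - LSL)/(6*sigma) = (143.4 - 115.1)/(6*0.61857266) = 7.6251
Cpu = (143.4 - 129.56)/(3*0.61857266) = 7.4580
Cpl = (129.56 - 115.1)/(3*0.61857266) = 7.7921
Cpk = min(Cpu, Cpl) = 7.4580

7.4580


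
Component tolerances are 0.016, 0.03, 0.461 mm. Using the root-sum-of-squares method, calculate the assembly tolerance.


RSS = sqrt(0.016^2 + 0.03^2 + 0.461^2)
= sqrt(0.213677)
= 0.4623

0.4623


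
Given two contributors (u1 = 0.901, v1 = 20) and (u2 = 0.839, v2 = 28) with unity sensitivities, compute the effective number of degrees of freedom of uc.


uc = sqrt(u1^2 + u2^2) = sqrt(0.901^2 + 0.839^2) = 1.2311466
v_eff = uc^4 / (u1^4/v1 + u2^4/v2)
= 1.2311466^4 / (0.901^4/20 + 0.839^4/28)
= 2.297413 / 0.050647642
v_eff = 45.3607

45.3607


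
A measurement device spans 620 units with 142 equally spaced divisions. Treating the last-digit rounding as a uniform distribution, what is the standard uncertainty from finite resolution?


resolution = range / divisions
resolution = 620 / 142 = 4.3661972
u_res = resolution / (2*sqrt(3))
u_res = 4.3661972 / 3.4641016
u_res = 1.2604

1.2604


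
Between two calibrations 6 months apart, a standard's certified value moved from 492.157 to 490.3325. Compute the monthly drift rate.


rate = (v2 - v1) / months
= (490.3325 - 492.157) / 6
= -1.8245 / 6
= -0.3041

-0.3041


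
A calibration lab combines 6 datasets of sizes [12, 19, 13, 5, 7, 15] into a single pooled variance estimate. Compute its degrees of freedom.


nu = sum_i (n_i - 1)
nu = ((12 - 1) + (19 - 1) + (13 - 1) + (5 - 1) + (7 - 1) + (15 - 1))
nu = 11 + 18 + 12 + 4 + 6 + 14
nu = 65

65


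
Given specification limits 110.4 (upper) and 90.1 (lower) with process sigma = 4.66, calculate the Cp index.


Cp = (USL - LSL) / (6 * sigma)
= (110.4 - 90.1) / (6 * 4.66)
= 20.3000 / 27.9600
= 0.7260

0.7260


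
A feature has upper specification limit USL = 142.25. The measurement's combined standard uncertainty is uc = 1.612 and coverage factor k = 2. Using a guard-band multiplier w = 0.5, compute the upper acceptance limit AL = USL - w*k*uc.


U = k * uc = 2 * 1.612 = 3.224
guard band g = w * U = 0.5 * 3.224 = 1.612
AL = USL - g = 142.25 - 1.612
AL = 140.6380

140.6380


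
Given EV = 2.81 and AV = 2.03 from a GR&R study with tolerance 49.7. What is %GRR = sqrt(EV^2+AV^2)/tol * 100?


GRR = sqrt(EV^2 + AV^2) = sqrt(2.81^2 + 2.03^2) = 3.4665545
%GRR = GRR / tol * 100 = 3.4665545 / 49.7 * 100
%GRR = 6.9750

6.9750


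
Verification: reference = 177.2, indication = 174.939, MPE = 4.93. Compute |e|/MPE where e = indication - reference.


e = indication - reference = 174.939 - 177.2 = -2.2610
|e| = 2.2610
ratio = |e| / MPE = 2.2610 / 4.93
ratio = 0.4586

0.4586


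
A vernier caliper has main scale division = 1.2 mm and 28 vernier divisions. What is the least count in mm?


LC = MSD / n_div
= 1.2 / 28
= 0.0429

0.0429


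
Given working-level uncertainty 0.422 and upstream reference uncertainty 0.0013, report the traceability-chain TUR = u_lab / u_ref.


TUR = u_lab / u_ref
= 0.422 / 0.0013
= 324.6154

324.6154


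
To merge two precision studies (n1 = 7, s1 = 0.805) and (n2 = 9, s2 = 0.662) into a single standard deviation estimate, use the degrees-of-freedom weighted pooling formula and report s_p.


s_p = sqrt(((n1-1)*s1^2 + (n2-1)*s2^2) / (n1+n2-2))
numerator = (7-1)*0.805^2 + (9-1)*0.662^2 = 3.88815 + 3.505952 = 7.394102
denominator = 7 + 9 - 2 = 14
s_p^2 = 7.394102 / 14 = 0.52815014
s_p = sqrt(0.52815014) = 0.7267

0.7267


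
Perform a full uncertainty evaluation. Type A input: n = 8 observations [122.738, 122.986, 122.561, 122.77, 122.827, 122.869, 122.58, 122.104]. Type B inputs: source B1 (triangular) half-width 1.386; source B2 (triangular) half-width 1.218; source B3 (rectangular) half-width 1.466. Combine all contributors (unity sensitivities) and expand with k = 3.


mean = (122.738 + 122.986 + 122.561 + 122.77 + 122.827 + 122.869 + 122.58 + 122.104) / 8 = 122.679375
s = sqrt(sum((x - mean)^2)/(n-1)) = 0.27212494
u_A = s / sqrt(n) = 0.27212494 / sqrt(8) = 0.096210695
u_B1 = 1.386 / sqrt(6) = 0.56583213
u_B2 = 1.218 / sqrt(6) = 0.49724642
u_B3 = 1.466 / sqrt(3) = 0.84639549
uc = sqrt(0.096210695^2 + 0.56583213^2 + 0.49724642^2 + 0.84639549^2) = 1.1371288
U = k * uc = 3 * 1.1371288
U = 3.4114

3.4114


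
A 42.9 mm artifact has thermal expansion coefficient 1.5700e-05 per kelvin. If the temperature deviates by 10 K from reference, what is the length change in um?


dL = L * alpha * dT
= 42.9 * 1.5700e-05 * 10
= 0.0067353 mm
dL_um = 0.0067353 * 1000 = 6.7353 um

6.7353


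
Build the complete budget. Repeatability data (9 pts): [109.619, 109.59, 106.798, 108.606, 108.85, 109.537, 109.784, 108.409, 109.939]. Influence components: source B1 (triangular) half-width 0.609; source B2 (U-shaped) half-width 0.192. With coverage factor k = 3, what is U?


mean = (109.619 + 109.59 + 106.798 + 108.606 + 108.85 + 109.537 + 109.784 + 108.409 + 109.939) / 9 = 109.0146667
s = sqrt(sum((x - mean)^2)/(n-1)) = 0.99309441
u_A = s / sqrt(n) = 0.99309441 / sqrt(9) = 0.33103147
u_B1 = 0.609 / sqrt(6) = 0.24862321
u_B2 = 0.192 / sqrt(2) = 0.1357645
uc = sqrt(0.33103147^2 + 0.24862321^2 + 0.1357645^2) = 0.43569179
U = k * uc = 3 * 0.43569179
U = 1.3071

1.3071


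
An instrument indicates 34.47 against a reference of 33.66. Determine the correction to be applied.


Correction = standard - reading
= 33.66 - 34.47
= -0.8100

-0.8100


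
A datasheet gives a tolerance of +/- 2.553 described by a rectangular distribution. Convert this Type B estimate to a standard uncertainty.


u_B = half_width / sqrt(3)
u_B = 2.553 / 1.7320508
u_B = 1.4740

1.4740


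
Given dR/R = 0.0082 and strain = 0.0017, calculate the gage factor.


GF = (dR/R) / epsilon
= 0.0082 / 0.0017
= 4.8235

4.8235


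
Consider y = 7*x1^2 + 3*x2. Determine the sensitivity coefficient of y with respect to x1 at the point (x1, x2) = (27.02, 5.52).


y = 7*x1^2 + 3*x2
dy/dx1 = 2*7*x1
Evaluate at x1 = 27.02: c1 = 14 * 27.02
c1 = 378.2800

378.2800


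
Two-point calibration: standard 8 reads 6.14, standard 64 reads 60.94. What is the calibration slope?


slope = (y2 - y1) / (x2 - x1)
= (60.94 - 6.14) / (64 - 8)
= 54.8000 / 56
= 0.9786

0.9786


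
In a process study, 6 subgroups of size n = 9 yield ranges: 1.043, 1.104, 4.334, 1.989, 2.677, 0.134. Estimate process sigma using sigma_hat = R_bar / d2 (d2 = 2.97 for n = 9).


R_bar = (1.043 + 1.104 + 4.334 + 1.989 + 2.677 + 0.134) / 6
R_bar = 11.281 / 6 = 1.8801667
sigma_hat = R_bar / d2 = 1.8801667 / 2.97 = 0.6331

0.6331


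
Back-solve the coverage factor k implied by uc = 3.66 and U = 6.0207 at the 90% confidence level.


k = U / uc
k = 6.0207 / 3.66
k = 1.645

1.645


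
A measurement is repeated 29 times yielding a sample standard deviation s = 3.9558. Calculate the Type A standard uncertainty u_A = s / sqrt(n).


u_A = s / sqrt(n)
u_A = 3.9558 / sqrt(29)
u_A = 3.9558 / 5.3851648
u_A = 0.7346

0.7346


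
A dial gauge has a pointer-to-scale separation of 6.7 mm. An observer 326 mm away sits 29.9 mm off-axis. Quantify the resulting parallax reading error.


error = h * offset / d
= 6.7 * 29.9 / 326
= 0.6145

0.6145


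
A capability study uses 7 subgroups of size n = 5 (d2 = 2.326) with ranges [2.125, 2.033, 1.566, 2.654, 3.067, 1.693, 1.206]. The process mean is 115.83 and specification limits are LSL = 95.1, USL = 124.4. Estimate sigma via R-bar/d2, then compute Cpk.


R_bar = (2.125 + 2.033 + 1.566 + 2.654 + 3.067 + 1.693 + 1.206) / 7 = 2.0491429
sigma = R_bar / d2 = 2.0491429 / 2.326 = 0.88097287
Cp = (USL - LSL)/(6*sigma) = (124.4 - 95.1)/(6*0.88097287) = 5.5431
Cpu = (124.4 - 115.83)/(3*0.88097287) = 3.2426
Cpl = (115.83 - 95.1)/(3*0.88097287) = 7.8436
Cpk = min(Cpu, Cpl) = 3.2426

3.2426


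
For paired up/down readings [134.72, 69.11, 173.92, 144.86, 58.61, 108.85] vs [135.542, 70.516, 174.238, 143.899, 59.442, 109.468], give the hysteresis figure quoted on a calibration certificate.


|134.72 - 135.542| = 0.8220
|69.11 - 70.516| = 1.4060
|173.92 - 174.238| = 0.3180
|144.86 - 143.899| = 0.9610
|58.61 - 59.442| = 0.8320
|108.85 - 109.468| = 0.6180
hysteresis = max(diffs) = 1.4060

1.4060


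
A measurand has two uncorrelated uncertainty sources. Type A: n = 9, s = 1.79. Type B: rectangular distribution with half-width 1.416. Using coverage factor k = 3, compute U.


u_A = s / sqrt(n) = 1.79 / sqrt(9) = 0.59666667
u_B = half_width / sqrt(3) = 1.416 / sqrt(3) = 0.81752798
uc = sqrt(u_A^2 + u_B^2) = sqrt(0.59666667^2 + 0.81752798^2) = 1.0121083
U = k * uc = 3 * 1.0121083
U = 3.0363

3.0363


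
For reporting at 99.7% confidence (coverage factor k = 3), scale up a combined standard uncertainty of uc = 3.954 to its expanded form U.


U = k * uc
U = 3 * 3.954
U = 11.8620

11.8620


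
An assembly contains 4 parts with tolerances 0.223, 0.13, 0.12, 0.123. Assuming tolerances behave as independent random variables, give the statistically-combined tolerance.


RSS = sqrt(0.223^2 + 0.13^2 + 0.12^2 + 0.123^2)
= sqrt(0.096158)
= 0.3101

0.3101


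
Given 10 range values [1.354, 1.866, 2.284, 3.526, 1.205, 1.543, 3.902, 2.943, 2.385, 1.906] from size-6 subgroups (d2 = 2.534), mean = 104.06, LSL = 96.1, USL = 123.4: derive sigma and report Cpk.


R_bar = (1.354 + 1.866 + 2.284 + 3.526 + 1.205 + 1.543 + 3.902 + 2.943 + 2.385 + 1.906) / 10 = 2.2914
sigma = R_bar / d2 = 2.2914 / 2.534 = 0.90426204
Cp = (USL - LSL)/(6*sigma) = (123.4 - 96.1)/(6*0.90426204) = 5.0317
Cpu = (123.4 - 104.06)/(3*0.90426204) = 7.1292
Cpl = (104.06 - 96.1)/(3*0.90426204) = 2.9343
Cpk = min(Cpu, Cpl) = 2.9343

2.9343


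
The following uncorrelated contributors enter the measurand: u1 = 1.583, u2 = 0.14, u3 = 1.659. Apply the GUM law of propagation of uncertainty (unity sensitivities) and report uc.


uc = sqrt(1.583^2 + 0.14^2 + 1.659^2)
uc = sqrt(5.27777)
uc = 2.2973

2.2973


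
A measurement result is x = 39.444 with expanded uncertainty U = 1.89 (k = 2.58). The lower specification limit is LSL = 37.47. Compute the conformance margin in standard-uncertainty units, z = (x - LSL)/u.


u = U / k = 1.89 / 2.58 = 0.73255814
margin = |LSL - x| = |37.47 - 39.444| = 1.974
z = margin / u = 1.974 / 0.73255814
z = 2.6947

2.6947
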